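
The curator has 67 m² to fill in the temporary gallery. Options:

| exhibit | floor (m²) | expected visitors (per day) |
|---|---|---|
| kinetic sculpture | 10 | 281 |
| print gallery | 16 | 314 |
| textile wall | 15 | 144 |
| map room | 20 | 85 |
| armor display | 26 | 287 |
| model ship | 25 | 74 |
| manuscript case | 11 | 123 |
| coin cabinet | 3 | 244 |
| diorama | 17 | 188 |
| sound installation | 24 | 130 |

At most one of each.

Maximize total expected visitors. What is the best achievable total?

The ratio heuristic lands on kinetic sculpture + print gallery + manuscript case + coin cabinet + diorama (1150) but leaves 10 m² idle.
The 17 m² tied up in diorama is better spent on armor display — total rises to 1249 (66 m²).
The spare 1 m² is too small for any remaining exhibit, and no exchange beats 1249.

1249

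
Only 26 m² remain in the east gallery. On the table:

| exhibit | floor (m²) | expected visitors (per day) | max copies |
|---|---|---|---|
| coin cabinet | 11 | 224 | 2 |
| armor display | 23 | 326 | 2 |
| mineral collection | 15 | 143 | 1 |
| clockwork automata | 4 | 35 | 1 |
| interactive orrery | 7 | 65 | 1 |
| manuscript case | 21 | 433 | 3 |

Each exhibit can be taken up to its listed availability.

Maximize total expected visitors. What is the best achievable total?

483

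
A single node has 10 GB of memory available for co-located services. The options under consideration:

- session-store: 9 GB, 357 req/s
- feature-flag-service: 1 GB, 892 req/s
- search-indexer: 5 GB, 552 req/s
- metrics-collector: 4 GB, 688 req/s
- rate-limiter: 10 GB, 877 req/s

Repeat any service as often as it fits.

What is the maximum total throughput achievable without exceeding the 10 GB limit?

Best packing: 10×feature-flag-service — 10 GB, 8920 total.

8920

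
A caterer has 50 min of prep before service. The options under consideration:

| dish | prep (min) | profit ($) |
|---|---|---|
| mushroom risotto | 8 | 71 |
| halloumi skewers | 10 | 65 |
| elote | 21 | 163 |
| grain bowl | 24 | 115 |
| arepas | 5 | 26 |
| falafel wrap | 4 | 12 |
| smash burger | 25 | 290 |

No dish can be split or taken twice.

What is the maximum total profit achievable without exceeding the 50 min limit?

Ranking by ratio (profit/min): smash burger 11.60, mushroom risotto 8.88, elote 7.76.
Taking the top-ratio dishes first gives mushroom risotto + halloumi skewers + arepas + smash burger for 452 (48 min).
A better packing is elote + falafel wrap + smash burger: 50 min, total 465.

465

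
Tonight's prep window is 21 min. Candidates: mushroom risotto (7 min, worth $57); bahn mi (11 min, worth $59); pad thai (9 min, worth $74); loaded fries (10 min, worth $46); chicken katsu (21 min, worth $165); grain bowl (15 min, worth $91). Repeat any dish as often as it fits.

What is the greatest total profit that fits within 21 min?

By profit per min: pad thai 8.22, mushroom risotto 8.14, chicken katsu 7.86, grain bowl 6.07 lead.
A density-first pass picks 2×pad thai — 148 at 18 min.
Replace 2×pad thai with 3×mushroom risotto: the trade gains 23 net, giving 171 at 21 min.
No other feasible combination exceeds 171.

171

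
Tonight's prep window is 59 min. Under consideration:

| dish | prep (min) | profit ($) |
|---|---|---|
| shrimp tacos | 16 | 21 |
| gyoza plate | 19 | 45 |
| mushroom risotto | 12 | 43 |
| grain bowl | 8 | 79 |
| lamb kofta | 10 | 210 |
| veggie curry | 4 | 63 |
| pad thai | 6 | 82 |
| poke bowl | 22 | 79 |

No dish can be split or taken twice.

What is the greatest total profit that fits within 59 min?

Ranking by ratio (profit/min): lamb kofta 21.00, veggie curry 15.75, pad thai 13.67.
A density-first pass picks grain bowl + lamb kofta + veggie curry + pad thai + poke bowl — 513 at 50 min.
Replace poke bowl with gyoza plate + mushroom risotto: the trade gains 9 net, giving 522 at 59 min.

522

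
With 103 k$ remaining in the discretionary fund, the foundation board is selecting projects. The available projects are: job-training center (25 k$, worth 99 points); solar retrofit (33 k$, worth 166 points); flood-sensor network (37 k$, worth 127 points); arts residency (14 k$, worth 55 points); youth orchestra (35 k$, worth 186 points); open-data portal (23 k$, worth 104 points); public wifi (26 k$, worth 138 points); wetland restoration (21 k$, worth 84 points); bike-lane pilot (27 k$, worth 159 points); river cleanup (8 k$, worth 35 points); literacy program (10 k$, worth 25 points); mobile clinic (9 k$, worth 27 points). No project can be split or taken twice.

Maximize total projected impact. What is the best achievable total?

By projected impact per k$: bike-lane pilot 5.89, youth orchestra 5.31, public wifi 5.31 lead.
Greedy by ratio would take youth orchestra + public wifi + bike-lane pilot + river cleanup: 96 k$ used, total 518.
Replace public wifi with solar retrofit: the trade gains 28 net, giving 546 at 103 k$.

546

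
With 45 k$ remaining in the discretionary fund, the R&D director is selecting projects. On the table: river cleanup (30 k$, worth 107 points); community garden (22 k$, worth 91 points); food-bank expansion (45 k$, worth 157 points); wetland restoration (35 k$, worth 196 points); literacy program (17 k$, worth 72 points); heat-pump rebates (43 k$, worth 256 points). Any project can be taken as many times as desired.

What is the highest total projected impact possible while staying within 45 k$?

Taking heat-pump rebates: 43 k$ used, 256 in projected impact.

256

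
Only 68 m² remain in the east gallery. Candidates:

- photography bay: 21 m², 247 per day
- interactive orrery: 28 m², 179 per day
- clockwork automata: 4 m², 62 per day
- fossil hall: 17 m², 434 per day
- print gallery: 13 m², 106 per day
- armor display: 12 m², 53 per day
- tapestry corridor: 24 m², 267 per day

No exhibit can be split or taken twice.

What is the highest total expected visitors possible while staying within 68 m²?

1010

Taking photography bay + clockwork automata + fossil hall + tapestry corridor: 66 m² used, 1010 in expected visitors.
An exhaustive check of the 128 subsets confirms 1010.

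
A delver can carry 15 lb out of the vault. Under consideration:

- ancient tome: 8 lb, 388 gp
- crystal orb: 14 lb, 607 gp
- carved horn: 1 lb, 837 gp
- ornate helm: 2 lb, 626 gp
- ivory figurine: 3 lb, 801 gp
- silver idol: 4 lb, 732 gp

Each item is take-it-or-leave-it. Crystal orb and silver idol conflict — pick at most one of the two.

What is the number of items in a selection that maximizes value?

4

Optimal total is 2996.
carved horn + ornate helm + ivory figurine + silver idol hits 2996 at 10 lb.
Every optimal selection uses 4 items.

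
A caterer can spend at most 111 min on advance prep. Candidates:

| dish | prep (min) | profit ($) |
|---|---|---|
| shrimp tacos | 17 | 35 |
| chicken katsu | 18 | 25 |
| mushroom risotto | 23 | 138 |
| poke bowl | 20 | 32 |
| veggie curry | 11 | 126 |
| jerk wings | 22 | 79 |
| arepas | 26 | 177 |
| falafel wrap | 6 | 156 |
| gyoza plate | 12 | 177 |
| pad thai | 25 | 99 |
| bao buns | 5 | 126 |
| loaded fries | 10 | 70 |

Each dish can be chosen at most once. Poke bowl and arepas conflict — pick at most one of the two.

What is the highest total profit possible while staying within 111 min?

1005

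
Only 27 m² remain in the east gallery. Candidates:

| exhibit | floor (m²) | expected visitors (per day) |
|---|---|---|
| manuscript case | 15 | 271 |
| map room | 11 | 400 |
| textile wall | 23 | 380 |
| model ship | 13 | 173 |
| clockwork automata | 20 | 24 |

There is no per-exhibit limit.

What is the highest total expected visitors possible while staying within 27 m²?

800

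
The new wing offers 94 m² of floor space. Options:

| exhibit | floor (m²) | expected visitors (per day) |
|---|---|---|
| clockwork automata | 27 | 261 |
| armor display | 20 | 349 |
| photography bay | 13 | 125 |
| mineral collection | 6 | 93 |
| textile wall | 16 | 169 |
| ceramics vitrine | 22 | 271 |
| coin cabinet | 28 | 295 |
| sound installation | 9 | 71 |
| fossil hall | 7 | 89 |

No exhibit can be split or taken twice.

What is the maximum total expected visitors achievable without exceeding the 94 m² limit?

1177

Greedy by ratio would take armor display + photography bay + mineral collection + textile wall + ceramics vitrine + sound installation + fossil hall: 93 m² used, total 1167.
The 29 m² tied up in photography bay and sound installation and fossil hall is better spent on coin cabinet — total rises to 1177 (92 m²).
Next best is armor display + textile wall + ceramics vitrine + coin cabinet + fossil hall at 1173 (93 m²) — short by 4.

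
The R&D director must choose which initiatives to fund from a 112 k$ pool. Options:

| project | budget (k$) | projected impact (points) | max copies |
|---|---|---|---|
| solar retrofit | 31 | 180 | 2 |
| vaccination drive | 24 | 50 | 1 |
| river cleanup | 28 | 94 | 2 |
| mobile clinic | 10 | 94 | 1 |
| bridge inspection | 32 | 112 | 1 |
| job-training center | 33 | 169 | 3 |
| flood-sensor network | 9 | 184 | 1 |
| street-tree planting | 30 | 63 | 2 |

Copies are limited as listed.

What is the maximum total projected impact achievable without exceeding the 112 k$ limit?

732

Best packing: 2×solar retrofit + river cleanup + mobile clinic + flood-sensor network — 109 k$, 732 total.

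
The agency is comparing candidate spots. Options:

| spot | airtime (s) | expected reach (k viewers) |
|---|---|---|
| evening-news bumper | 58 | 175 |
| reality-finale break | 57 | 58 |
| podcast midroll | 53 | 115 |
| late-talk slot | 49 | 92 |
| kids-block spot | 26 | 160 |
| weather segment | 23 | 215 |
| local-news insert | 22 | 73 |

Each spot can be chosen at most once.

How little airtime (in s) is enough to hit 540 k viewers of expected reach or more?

107

Minimise s subject to total expected reach ≥ 540.
evening-news bumper + kids-block spot + weather segment reaches 550 using 107 s.
No combination under 107 s hits 540.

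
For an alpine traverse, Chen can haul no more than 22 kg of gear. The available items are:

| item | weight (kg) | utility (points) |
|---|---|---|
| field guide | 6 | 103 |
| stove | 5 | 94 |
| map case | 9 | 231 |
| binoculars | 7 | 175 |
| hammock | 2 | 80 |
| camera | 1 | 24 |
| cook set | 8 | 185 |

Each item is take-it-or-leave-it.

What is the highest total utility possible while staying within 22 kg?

Density check — hammock 40.00, map case 25.67, binoculars 25.00, camera 24.00 are the best per kg.
Filling by ratio: map case + binoculars + hammock + camera for 510, with 3 kg left unused.
Dropping map case and camera frees 10 kg; slotting in stove + cook set (13 kg) lifts the total to 534 at 22 kg.

534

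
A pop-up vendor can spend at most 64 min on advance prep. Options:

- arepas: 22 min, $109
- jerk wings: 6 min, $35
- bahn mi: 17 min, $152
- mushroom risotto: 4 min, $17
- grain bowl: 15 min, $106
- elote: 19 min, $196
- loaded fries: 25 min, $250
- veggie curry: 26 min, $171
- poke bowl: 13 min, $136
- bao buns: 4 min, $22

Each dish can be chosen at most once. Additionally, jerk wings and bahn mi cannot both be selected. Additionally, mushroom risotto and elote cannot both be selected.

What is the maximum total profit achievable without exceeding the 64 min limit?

617

Density check — poke bowl 10.46, elote 10.32, loaded fries 10.00 are the best per min.
The ratio ordering already packs tightly: jerk wings + elote + loaded fries + poke bowl, 63 min, 617.
Runner-up elote + loaded fries + poke bowl + bao buns tops out at 604.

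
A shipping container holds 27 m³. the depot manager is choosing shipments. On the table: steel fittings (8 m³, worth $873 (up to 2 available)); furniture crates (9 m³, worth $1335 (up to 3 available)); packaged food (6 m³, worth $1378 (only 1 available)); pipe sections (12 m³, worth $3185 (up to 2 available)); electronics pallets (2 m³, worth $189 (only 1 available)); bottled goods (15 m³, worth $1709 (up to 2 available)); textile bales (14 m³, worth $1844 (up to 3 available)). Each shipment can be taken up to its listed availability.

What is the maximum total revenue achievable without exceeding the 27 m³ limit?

6559

2×pipe sections + electronics pallets uses 26 of the 27 m³ and totals 6559.
Every other selection either busts 27 m³ or exceeds an availability limit or fails to beat 6559.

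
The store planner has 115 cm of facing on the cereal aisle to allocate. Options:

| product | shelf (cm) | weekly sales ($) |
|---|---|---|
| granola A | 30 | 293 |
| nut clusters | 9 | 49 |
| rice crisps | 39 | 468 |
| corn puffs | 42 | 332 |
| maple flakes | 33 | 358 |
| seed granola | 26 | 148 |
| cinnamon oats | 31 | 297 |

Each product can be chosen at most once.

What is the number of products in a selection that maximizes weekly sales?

4

Best achievable weekly sales is 1172.
nut clusters + rice crisps + maple flakes + cinnamon oats hits 1172 at 112 cm.
Every optimal selection uses 4 products.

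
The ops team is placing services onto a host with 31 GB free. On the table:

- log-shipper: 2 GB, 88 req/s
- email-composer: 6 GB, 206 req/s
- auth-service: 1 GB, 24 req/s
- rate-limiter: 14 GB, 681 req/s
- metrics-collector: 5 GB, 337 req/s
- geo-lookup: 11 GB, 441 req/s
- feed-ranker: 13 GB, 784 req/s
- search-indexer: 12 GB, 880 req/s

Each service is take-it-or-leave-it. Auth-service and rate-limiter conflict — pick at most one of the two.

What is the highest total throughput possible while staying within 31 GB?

2025

Ranking by ratio (throughput/GB): search-indexer 73.33, metrics-collector 67.40, feed-ranker 60.31.
The ratio ordering already packs tightly: auth-service + metrics-collector + feed-ranker + search-indexer, 31 GB, 2025.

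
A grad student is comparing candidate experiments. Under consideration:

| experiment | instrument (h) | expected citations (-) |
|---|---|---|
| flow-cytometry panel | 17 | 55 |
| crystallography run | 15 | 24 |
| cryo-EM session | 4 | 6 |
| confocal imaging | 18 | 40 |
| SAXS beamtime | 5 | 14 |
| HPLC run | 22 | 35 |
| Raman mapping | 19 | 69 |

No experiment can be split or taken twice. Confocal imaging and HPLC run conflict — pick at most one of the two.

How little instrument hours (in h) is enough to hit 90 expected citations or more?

34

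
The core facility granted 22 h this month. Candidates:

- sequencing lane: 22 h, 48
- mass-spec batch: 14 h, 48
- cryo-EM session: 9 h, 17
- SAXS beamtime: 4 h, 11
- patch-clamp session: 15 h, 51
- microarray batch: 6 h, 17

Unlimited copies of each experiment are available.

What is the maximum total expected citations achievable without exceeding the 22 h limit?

Filling by ratio: mass-spec batch + microarray batch for 65, with 2 h left unused.
Dropping microarray batch frees 6 h; slotting in 2×SAXS beamtime (8 h) lifts the total to 70 at 22 h.

70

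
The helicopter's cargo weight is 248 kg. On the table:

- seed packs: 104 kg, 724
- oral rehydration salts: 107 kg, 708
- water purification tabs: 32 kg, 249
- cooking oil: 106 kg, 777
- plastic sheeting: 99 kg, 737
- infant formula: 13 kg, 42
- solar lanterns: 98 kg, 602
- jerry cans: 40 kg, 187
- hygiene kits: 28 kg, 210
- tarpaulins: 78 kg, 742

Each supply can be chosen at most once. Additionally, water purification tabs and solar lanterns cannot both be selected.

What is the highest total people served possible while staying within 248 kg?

Filling by ratio: water purification tabs + plastic sheeting + hygiene kits + tarpaulins for 1938, with 11 kg left unused.
Replace plastic sheeting with cooking oil: the trade gains 40 net, giving 1978 at 244 kg.

1978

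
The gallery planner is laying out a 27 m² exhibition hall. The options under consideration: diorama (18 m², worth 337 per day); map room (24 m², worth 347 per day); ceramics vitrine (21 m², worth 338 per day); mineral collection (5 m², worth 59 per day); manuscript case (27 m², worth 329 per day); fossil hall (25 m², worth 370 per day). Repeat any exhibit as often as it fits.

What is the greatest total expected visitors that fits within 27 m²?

397

Filling by ratio: diorama + mineral collection for 396, with 4 m² left unused.
The 18 m² tied up in diorama is better spent on ceramics vitrine — total rises to 397 (26 m²).
Every other selection either busts 27 m² or fails to beat 397.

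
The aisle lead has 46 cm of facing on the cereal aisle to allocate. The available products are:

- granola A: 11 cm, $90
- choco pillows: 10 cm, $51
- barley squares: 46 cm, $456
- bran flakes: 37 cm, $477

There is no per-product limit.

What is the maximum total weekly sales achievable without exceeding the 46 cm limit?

477

The ratio ordering already packs tightly: bran flakes, 37 cm, 477.
No other feasible combination exceeds 477.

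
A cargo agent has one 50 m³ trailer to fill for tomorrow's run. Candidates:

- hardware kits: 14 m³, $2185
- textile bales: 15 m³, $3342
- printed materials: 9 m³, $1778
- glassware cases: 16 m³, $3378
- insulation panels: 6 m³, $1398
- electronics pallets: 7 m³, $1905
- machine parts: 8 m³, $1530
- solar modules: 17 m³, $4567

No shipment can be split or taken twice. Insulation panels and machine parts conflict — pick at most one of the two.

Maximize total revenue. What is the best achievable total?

The ratio heuristic lands on textile bales + insulation panels + electronics pallets + solar modules (11212) but leaves 5 m³ idle.
The 21 m³ tied up in textile bales and insulation panels is better spent on printed materials + glassware cases — total rises to 11628 (49 m³).

11628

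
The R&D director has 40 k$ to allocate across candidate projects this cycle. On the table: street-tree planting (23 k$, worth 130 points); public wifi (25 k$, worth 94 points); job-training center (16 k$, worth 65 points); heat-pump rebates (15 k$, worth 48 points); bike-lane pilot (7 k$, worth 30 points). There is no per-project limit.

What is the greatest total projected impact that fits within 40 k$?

195

Density check — street-tree planting 5.65, bike-lane pilot 4.29, job-training center 4.06 are the best per k$.
A density-first pass picks street-tree planting + 2×bike-lane pilot — 190 at 37 k$.
Replace 2×bike-lane pilot with job-training center: the trade gains 5 net, giving 195 at 39 k$.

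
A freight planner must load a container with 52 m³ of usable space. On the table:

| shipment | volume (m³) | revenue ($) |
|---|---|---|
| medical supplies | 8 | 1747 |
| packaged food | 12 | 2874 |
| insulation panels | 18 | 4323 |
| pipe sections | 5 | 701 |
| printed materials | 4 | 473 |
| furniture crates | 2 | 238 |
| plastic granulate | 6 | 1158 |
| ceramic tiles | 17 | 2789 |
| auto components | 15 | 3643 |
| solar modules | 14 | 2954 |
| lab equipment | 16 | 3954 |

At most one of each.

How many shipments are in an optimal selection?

The maximum revenue within 52 m³ is 12309.
packaged food + insulation panels + plastic granulate + lab equipment hits 12309 at 52 m³.
All optima have 4 shipments.

4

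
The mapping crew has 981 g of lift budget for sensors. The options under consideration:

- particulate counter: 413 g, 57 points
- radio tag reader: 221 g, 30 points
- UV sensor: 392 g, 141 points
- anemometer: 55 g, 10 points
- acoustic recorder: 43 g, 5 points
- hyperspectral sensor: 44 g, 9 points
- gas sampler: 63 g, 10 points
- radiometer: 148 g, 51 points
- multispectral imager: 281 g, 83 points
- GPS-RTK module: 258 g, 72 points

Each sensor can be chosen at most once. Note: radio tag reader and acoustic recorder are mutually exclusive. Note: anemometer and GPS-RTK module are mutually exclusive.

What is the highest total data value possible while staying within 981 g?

305

Taking the top-ratio sensors first gives UV sensor + anemometer + acoustic recorder + hyperspectral sensor + radiometer + multispectral imager for 299 (963 g).
The 246 g tied up in anemometer and acoustic recorder and radiometer is better spent on GPS-RTK module — total rises to 305 (975 g).
An exhaustive check of the 1024 subsets confirms 305.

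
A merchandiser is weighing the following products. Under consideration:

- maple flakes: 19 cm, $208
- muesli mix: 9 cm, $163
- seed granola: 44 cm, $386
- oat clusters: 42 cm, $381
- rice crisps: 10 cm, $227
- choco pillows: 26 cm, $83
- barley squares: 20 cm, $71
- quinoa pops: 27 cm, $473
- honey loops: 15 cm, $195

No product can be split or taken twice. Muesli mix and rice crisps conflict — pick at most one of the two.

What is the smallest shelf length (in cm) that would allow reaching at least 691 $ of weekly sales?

37

Minimise cm subject to total weekly sales ≥ 691.
rice crisps + quinoa pops: 700 weekly sales at 37 cm.
No combination under 37 cm hits 691.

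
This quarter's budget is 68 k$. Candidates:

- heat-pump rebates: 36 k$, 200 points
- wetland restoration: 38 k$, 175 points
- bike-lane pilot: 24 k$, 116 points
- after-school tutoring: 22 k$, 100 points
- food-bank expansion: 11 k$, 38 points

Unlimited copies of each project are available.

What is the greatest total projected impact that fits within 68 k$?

316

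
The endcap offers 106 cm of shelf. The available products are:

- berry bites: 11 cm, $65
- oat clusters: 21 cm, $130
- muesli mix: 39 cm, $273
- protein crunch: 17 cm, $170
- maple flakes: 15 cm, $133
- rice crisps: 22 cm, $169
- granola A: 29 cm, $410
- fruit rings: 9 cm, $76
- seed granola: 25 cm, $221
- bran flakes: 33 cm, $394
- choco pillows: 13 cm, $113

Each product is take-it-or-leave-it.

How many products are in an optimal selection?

4

Best achievable weekly sales is 1195.
For example protein crunch + granola A + seed granola + bran flakes achieves it, using 104 cm.
All optima have 4 products.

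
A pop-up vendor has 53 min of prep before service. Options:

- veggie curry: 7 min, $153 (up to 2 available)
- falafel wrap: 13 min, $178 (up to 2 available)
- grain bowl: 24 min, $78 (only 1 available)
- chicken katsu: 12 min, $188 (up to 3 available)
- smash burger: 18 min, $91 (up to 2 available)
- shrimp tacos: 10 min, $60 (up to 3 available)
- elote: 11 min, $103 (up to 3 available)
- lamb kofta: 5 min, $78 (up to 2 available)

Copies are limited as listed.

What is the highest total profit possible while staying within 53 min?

873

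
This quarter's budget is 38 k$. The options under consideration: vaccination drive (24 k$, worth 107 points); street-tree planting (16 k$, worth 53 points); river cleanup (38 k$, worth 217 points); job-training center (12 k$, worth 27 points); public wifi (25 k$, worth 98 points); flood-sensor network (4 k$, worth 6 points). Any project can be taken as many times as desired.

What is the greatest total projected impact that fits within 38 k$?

Taking river cleanup: 38 k$ used, 217 in projected impact.
Every other selection either busts 38 k$ or fails to beat 217.

217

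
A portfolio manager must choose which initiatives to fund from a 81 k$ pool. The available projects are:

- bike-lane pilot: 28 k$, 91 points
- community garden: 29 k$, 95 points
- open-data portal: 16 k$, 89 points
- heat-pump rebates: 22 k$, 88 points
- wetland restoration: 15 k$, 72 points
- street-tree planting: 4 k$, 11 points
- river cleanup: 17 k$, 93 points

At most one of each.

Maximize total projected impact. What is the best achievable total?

360

Density check — open-data portal 5.56, river cleanup 5.47, wetland restoration 4.80 are the best per k$.
Greedy by ratio would take open-data portal + heat-pump rebates + wetland restoration + street-tree planting + river cleanup: 74 k$ used, total 353.
Replace heat-pump rebates with community garden: the trade gains 7 net, giving 360 at 81 k$.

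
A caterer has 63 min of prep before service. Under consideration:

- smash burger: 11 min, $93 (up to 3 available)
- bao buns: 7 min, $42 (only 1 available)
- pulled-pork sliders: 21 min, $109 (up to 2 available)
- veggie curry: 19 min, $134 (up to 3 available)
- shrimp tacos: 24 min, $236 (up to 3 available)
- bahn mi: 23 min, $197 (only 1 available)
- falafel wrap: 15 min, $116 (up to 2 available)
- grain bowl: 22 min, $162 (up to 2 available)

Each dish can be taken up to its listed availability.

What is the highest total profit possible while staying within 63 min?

Ranking by ratio (profit/min): shrimp tacos 9.83, bahn mi 8.57, smash burger 8.45.
Taking the top-ratio dishes first gives smash burger + 2×shrimp tacos for 565 (59 min).
The 11 min tied up in smash burger is better spent on falafel wrap — total rises to 588 (63 min).
Every other selection either busts 63 min or exceeds an availability limit or fails to beat 588.

588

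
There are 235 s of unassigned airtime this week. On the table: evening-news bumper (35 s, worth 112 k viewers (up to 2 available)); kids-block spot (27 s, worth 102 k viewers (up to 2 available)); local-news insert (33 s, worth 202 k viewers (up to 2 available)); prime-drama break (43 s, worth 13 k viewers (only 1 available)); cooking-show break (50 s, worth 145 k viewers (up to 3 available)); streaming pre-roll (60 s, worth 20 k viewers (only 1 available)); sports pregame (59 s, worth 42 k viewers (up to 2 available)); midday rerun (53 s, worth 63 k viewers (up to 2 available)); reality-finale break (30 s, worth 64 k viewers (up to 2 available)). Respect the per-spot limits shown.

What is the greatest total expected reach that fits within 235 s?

929

Density check — local-news insert 6.12, kids-block spot 3.78, evening-news bumper 3.20 are the best per s.
Greedy by ratio would take 2×evening-news bumper + 2×kids-block spot + 2×local-news insert + reality-finale break: 220 s used, total 896.
The 35 s tied up in evening-news bumper is better spent on cooking-show break — total rises to 929 (235 s).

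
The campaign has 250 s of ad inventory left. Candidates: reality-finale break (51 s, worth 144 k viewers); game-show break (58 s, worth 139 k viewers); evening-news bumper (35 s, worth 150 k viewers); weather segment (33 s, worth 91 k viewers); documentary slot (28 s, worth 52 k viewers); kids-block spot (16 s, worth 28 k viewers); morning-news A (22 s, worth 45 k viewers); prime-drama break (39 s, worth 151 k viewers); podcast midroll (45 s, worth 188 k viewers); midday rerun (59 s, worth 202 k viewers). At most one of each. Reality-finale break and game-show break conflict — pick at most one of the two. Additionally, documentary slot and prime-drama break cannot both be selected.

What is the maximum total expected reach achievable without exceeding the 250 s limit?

The ratio ordering already packs tightly: reality-finale break + evening-news bumper + kids-block spot + prime-drama break + podcast midroll + midday rerun, 245 s, 863.
No other feasible combination exceeds 863.

863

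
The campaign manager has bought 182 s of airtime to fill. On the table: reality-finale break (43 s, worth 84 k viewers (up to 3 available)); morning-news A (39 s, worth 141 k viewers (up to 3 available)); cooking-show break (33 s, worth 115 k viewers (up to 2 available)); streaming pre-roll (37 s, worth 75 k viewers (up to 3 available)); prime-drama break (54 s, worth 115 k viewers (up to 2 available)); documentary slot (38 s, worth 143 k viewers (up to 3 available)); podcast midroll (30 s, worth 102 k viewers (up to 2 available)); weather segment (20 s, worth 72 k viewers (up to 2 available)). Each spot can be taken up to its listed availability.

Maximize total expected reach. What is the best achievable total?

660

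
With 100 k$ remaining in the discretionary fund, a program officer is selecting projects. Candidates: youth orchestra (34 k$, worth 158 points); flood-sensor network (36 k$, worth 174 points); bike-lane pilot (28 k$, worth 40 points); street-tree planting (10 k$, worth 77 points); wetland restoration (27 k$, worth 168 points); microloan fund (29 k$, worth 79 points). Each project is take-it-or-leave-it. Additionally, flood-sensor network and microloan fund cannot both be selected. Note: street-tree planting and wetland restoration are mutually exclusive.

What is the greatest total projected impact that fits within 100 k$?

500

Taking youth orchestra + flood-sensor network + wetland restoration: 97 k$ used, 500 in projected impact.
Runner-up youth orchestra + flood-sensor network + street-tree planting tops out at 409.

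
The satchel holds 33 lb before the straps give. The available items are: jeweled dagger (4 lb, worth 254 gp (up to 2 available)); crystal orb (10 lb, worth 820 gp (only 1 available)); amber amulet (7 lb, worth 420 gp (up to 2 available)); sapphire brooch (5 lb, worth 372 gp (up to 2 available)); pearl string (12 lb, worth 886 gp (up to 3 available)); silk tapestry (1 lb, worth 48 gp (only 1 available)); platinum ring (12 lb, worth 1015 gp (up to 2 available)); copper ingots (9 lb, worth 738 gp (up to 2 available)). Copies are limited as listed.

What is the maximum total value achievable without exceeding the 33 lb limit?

2768

Density check — platinum ring 84.58, crystal orb 82.00, copper ingots 82.00 are the best per lb.
Taking 2×platinum ring + copper ingots: 33 lb used, 2768 in value.
That's the maximum — no swap from here does better than 2768.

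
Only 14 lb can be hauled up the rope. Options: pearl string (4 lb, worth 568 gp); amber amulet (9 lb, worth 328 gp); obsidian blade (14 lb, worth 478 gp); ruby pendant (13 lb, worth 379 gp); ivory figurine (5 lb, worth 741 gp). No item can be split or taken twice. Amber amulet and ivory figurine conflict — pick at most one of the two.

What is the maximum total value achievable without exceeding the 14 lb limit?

1309

Ranking by ratio (value/lb): ivory figurine 148.20, pearl string 142.00, amber amulet 36.44, obsidian blade 34.14.
The ratio ordering already packs tightly: pearl string + ivory figurine, 9 lb, 1309.
Runner-up pearl string + amber amulet tops out at 896.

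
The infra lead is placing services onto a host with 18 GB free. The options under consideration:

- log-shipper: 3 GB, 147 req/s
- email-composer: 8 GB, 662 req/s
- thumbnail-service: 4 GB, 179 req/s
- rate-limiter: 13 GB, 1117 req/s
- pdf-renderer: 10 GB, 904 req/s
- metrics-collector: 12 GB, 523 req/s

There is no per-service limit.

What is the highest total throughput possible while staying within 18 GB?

1566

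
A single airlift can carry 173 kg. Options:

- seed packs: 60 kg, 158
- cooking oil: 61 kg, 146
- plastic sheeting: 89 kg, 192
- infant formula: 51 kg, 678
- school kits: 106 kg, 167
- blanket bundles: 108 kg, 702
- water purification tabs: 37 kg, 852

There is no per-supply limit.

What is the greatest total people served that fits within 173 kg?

3408

4×water purification tabs uses 148 of the 173 kg and totals 3408.
Every other selection either busts 173 kg or fails to beat 3408.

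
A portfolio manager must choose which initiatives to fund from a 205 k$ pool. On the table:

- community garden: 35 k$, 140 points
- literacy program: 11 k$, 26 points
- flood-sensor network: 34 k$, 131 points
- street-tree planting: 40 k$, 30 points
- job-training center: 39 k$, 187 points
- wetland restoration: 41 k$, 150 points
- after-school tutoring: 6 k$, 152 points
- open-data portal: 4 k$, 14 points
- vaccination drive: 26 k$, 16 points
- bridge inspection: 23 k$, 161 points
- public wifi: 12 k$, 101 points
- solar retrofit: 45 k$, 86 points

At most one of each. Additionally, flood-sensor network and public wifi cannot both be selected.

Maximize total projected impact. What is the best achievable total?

Ranking by ratio (projected impact/k$): after-school tutoring 25.33, public wifi 8.42, bridge inspection 7.00, job-training center 4.79.
Taking community garden + job-training center + wetland restoration + after-school tutoring + open-data portal + bridge inspection + public wifi + solar retrofit: 205 k$ used, 991 in projected impact.
That's the maximum — no feasible swap from here does better than 991.

991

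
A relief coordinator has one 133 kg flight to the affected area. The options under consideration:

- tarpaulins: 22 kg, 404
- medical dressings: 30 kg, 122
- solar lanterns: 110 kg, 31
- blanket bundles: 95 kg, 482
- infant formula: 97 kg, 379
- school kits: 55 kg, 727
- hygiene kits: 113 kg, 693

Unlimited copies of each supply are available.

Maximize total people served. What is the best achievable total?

2424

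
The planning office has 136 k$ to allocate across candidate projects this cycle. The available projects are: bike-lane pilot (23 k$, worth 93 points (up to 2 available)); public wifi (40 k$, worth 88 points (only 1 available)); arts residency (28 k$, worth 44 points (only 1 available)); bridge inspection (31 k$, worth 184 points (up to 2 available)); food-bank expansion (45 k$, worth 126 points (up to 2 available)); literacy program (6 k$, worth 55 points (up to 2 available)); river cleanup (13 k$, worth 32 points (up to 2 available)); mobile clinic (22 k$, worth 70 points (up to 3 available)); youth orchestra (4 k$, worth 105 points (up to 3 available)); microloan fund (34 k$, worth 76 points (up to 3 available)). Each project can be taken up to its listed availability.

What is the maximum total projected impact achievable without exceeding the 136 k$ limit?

979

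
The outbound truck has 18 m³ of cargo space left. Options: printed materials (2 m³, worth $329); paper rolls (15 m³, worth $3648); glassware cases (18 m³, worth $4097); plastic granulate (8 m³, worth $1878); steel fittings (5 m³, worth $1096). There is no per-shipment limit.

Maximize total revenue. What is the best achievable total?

4097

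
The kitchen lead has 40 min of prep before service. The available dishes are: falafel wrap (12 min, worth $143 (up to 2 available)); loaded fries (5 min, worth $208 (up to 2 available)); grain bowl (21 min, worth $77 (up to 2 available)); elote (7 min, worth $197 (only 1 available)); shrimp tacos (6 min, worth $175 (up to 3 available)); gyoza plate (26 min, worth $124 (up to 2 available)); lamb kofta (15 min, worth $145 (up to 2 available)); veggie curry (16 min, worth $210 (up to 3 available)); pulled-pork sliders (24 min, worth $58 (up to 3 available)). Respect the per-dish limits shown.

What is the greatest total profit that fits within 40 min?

1138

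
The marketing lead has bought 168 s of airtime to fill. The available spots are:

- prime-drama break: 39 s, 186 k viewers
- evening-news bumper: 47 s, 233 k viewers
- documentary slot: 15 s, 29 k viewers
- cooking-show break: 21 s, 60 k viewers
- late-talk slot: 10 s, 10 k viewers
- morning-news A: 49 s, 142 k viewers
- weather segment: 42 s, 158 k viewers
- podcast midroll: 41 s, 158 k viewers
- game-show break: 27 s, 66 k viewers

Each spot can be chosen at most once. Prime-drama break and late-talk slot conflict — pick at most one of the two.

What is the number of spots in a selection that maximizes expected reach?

The maximum expected reach within 168 s is 666.
prime-drama break + evening-news bumper + documentary slot + cooking-show break + weather segment hits 666 at 164 s.
Every optimal selection uses 5 spots.

5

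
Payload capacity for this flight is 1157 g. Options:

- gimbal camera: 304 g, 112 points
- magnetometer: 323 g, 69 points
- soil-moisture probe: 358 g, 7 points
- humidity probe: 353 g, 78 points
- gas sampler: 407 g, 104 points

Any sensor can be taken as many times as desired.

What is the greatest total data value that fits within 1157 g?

336

By data value per g: gimbal camera 0.37, gas sampler 0.26, humidity probe 0.22, magnetometer 0.21 lead.
Taking 3×gimbal camera: 912 g used, 336 in data value.
No other feasible combination exceeds 336.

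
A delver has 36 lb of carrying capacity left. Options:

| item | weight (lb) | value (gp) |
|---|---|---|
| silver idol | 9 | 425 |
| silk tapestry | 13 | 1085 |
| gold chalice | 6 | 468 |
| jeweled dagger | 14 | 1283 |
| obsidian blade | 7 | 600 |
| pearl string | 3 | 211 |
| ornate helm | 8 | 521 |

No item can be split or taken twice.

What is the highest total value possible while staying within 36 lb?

Filling by ratio: silk tapestry + jeweled dagger + obsidian blade for 2968, with 2 lb left unused.
The 7 lb tied up in obsidian blade is better spent on gold chalice + pearl string — total rises to 3047 (36 lb).
Runner-up silk tapestry + jeweled dagger + obsidian blade tops out at 2968.

3047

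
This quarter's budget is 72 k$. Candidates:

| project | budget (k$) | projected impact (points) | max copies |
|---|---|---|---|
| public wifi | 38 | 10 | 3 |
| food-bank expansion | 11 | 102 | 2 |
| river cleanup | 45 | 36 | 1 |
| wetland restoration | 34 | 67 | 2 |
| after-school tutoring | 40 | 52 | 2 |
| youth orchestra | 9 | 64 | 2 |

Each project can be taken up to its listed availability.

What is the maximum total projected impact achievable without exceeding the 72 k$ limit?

Greedy by ratio would take 2×food-bank expansion + 2×youth orchestra: 40 k$ used, total 332.
Replace youth orchestra with wetland restoration: the trade gains 3 net, giving 335 at 65 k$.

335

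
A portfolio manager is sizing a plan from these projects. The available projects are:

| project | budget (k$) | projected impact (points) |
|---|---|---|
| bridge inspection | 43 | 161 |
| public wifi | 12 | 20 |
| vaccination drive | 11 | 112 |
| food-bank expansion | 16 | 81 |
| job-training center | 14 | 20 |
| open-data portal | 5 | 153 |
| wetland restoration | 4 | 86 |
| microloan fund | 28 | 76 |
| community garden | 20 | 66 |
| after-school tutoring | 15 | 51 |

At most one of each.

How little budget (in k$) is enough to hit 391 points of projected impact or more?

35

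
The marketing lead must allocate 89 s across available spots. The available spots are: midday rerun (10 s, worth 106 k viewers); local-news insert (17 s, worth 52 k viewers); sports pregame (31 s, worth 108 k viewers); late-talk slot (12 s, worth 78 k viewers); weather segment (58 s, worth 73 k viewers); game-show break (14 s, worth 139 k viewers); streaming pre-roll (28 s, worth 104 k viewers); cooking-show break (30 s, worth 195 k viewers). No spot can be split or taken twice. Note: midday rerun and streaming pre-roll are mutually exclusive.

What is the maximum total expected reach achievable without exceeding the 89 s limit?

570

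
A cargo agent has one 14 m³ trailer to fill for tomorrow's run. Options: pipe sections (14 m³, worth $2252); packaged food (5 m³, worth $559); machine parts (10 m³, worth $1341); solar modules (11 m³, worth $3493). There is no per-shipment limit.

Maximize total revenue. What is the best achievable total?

3493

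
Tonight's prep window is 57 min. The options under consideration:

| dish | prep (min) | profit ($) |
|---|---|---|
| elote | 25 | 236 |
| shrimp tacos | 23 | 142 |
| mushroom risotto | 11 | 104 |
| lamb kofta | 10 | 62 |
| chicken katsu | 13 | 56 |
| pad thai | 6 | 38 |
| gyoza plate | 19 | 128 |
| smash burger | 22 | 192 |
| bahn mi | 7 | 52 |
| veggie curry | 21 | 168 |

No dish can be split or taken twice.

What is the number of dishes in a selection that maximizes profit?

3

Best achievable profit is 508.
For example elote + mushroom risotto + veggie curry achieves it, using 57 min.
Any selection reaching 508 contains exactly 3 dishes.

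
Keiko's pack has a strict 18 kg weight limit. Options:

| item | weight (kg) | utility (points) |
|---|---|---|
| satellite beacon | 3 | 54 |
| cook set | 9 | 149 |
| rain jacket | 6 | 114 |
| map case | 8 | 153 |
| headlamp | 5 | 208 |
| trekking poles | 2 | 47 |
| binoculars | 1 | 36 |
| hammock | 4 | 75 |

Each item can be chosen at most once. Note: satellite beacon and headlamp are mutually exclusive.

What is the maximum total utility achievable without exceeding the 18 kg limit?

480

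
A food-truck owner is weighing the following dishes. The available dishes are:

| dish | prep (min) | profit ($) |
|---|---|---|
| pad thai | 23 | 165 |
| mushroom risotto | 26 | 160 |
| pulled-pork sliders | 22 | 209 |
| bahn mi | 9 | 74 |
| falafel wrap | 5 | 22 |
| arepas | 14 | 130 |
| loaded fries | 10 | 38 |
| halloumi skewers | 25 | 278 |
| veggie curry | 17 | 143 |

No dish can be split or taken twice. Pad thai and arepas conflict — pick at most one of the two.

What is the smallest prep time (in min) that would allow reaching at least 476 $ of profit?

47

Look for the lowest-prep combination reaching 476.
Taking pulled-pork sliders + halloumi skewers gives 487 (≥ 476) for 47 min.
Any bundle with less than 47 min falls short of 476.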